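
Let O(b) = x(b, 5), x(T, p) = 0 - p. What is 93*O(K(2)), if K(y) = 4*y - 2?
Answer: -465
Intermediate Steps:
K(y) = -2 + 4*y
x(T, p) = -p
O(b) = -5 (O(b) = -1*5 = -5)
93*O(K(2)) = 93*(-5) = -465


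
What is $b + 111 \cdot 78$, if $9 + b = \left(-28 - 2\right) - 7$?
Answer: $8612$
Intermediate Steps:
$b = -46$ ($b = -9 - 37 = -46$)
$b + 111 \cdot 78 = -46 + 111 \cdot 78 = -46 + 8658 = 8612$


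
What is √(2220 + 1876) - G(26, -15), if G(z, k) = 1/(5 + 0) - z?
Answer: 449/5 ≈ 89.800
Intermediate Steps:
G(z, k) = ⅕ - z (G(z, k) = 1/5 - z = ⅕ - z)
√(2220 + 1876) - G(26, -15) = √(2220 + 1876) - (⅕ - 1*26) = √4096 - (⅕ - 26) = 64 - 1*(-129/5) = 64 + 129/5 = 449/5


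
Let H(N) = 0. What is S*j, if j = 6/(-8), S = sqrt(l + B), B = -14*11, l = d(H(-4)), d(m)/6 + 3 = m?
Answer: -3*I*sqrt(43)/2 ≈ -9.8362*I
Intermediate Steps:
d(m) = -18 + 6*m
l = -18 (l = -18 + 6*0 = -18 + 0 = -18)
B = -154
S = 2*I*sqrt(43) (S = sqrt(-18 - 154) = sqrt(-172) = 2*I*sqrt(43) ≈ 13.115*I)
j = -3/4 (j = 6*(-1/8) = -3/4 ≈ -0.75000)
S*j = (2*I*sqrt(43))*(-3/4) = -3*I*sqrt(43)/2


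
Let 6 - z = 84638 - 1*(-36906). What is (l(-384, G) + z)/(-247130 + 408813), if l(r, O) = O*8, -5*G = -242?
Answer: -605754/808415 ≈ -0.74931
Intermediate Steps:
G = 242/5 (G = -⅕*(-242) = 242/5 ≈ 48.400)
l(r, O) = 8*O
z = -121538 (z = 6 - (84638 - 1*(-36906)) = 6 - (84638 + 36906) = 6 - 1*121544 = 6 - 121544 = -121538)
(l(-384, G) + z)/(-247130 + 408813) = (8*(242/5) - 121538)/(-247130 + 408813) = (1936/5 - 121538)/161683 = -605754/5*1/161683 = -605754/808415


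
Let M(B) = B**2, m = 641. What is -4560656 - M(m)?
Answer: -4971537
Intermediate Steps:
-4560656 - M(m) = -4560656 - 1*641**2 = -4560656 - 1*410881 = -4560656 - 410881 = -4971537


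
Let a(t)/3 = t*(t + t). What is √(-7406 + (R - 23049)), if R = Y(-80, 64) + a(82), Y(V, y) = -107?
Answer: √9782 ≈ 98.904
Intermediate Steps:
a(t) = 6*t² (a(t) = 3*(t*(t + t)) = 3*(t*(2*t)) = 3*(2*t²) = 6*t²)
R = 40237 (R = -107 + 6*82² = -107 + 6*6724 = -107 + 40344 = 40237)
√(-7406 + (R - 23049)) = √(-7406 + (40237 - 23049)) = √(-7406 + 17188) = √9782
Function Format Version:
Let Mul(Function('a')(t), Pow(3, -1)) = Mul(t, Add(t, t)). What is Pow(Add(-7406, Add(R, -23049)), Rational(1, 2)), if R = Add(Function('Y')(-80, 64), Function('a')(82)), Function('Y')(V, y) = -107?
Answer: Pow(9782, Rational(1, 2)) ≈ 98.904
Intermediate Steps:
Function('a')(t) = Mul(6, Pow(t, 2)) (Function('a')(t) = Mul(3, Mul(t, Add(t, t))) = Mul(3, Mul(t, Mul(2, t))) = Mul(3, Mul(2, Pow(t, 2))) = Mul(6, Pow(t, 2)))
R = 40237 (R = Add(-107, Mul(6, Pow(82, 2))) = Add(-107, Mul(6, 6724)) = Add(-107, 40344) = 40237)
Pow(Add(-7406, Add(R, -23049)), Rational(1, 2)) = Pow(Add(-7406, Add(40237, -23049)), Rational(1, 2)) = Pow(Add(-7406, 17188), Rational(1, 2)) = Pow(9782, Rational(1, 2))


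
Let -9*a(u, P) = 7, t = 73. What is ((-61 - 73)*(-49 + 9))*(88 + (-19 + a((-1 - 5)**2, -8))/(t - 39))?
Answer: 71690000/153 ≈ 4.6856e+5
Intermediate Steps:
a(u, P) = -7/9 (a(u, P) = -1/9*7 = -7/9)
((-61 - 73)*(-49 + 9))*(88 + (-19 + a((-1 - 5)**2, -8))/(t - 39)) = ((-61 - 73)*(-49 + 9))*(88 + (-19 - 7/9)/(73 - 39)) = (-134*(-40))*(88 - 178/9/34) = 5360*(88 - 178/9*1/34) = 5360*(88 - 89/153) = 5360*(13375/153) = 71690000/153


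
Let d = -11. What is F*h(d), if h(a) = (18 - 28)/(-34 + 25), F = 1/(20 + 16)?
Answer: 5/162 ≈ 0.030864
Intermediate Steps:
F = 1/36 ≈ 0.027778
h(a) = 10/9 (h(a) = -10/(-9) = -10*(-1/9) = 10/9)
F*h(d) = (1/36)*(10/9) = 5/162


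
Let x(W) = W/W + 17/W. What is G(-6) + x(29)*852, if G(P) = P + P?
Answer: 38844/29 ≈ 1339.4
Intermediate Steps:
G(P) = 2*P
x(W) = 1 + 17/W
G(-6) + x(29)*852 = 2*(-6) + ((17 + 29)/29)*852 = -12 + ((1/29)*46)*852 = -12 + (46/29)*852 = -12 + 39192/29 = 38844/29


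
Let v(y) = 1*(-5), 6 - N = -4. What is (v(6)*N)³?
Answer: -125000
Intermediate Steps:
N = 10 (N = 6 - 1*(-4) = 6 + 4 = 10)
v(y) = -5
(v(6)*N)³ = (-5*10)³ = (-50)³ = -125000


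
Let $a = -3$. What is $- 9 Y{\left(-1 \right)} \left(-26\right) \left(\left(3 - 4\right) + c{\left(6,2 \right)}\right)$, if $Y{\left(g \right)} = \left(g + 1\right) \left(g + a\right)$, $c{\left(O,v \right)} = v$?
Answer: $0$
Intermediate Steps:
$Y{\left(g \right)} = \left(1 + g\right) \left(-3 + g\right)$ ($Y{\left(g \right)} = \left(g + 1\right) \left(g - 3\right) = \left(1 + g\right) \left(-3 + g\right)$)
$- 9 Y{\left(-1 \right)} \left(-26\right) \left(\left(3 - 4\right) + c{\left(6,2 \right)}\right) = - 9 \left(-3 + \left(-1\right)^{2} - -2\right) \left(-26\right) \left(\left(3 - 4\right) + 2\right) = - 9 \left(-3 + 1 + 2\right) \left(-26\right) \left(-1 + 2\right) = \left(-9\right) 0 \left(-26\right) 1 = 0 \left(-26\right) 1 = 0 \cdot 1 = 0$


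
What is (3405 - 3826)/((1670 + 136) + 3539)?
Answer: -421/5345 ≈ -0.078765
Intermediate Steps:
(3405 - 3826)/((1670 + 136) + 3539) = -421/(1806 + 3539) = -421/5345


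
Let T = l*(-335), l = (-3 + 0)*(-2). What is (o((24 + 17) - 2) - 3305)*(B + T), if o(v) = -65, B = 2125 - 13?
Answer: -343740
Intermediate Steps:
l = 6 (l = -3*(-2) = 6)
B = 2112
T = -2010 (T = 6*(-335) = -2010)
(o((24 + 17) - 2) - 3305)*(B + T) = (-65 - 3305)*(2112 - 2010) = -3370*102 = -343740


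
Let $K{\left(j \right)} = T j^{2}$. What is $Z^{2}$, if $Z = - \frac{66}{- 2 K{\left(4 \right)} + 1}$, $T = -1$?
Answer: $4$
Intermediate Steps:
$K{\left(j \right)} = - j^{2}$
$Z = -2$ ($Z = - \frac{66}{- 2 \left(- 4^{2}\right) + 1} = - \frac{66}{- 2 \left(\left(-1\right) 16\right) + 1} = - \frac{66}{\left(-2\right) \left(-16\right) + 1} = - \frac{66}{32 + 1} = - \frac{66}{33} = \left(-66\right) \frac{1}{33} = -2$)
$Z^{2} = \left(-2\right)^{2} = 4$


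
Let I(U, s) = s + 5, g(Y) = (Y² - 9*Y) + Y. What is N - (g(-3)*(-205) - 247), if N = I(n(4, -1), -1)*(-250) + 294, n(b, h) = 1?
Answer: 6306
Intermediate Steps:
g(Y) = Y² - 8*Y
I(U, s) = 5 + s
N = -706 (N = (5 - 1)*(-250) + 294 = 4*(-250) + 294 = -1000 + 294 = -706)
N - (g(-3)*(-205) - 247) = -706 - (-3*(-8 - 3)*(-205) - 247) = -706 - (-3*(-11)*(-205) - 247) = -706 - (33*(-205) - 247) = -706 - (-6765 - 247) = -706 - 1*(-7012) = -706 + 7012 = 6306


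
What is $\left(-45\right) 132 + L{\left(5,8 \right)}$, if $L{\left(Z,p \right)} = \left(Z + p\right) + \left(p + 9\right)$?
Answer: $-5910$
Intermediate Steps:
$L{\left(Z,p \right)} = 9 + Z + 2 p$ ($L{\left(Z,p \right)} = \left(Z + p\right) + \left(9 + p\right) = 9 + Z + 2 p$)
$\left(-45\right) 132 + L{\left(5,8 \right)} = \left(-45\right) 132 + \left(9 + 5 + 2 \cdot 8\right) = -5940 + \left(9 + 5 + 16\right) = -5940 + 30 = -5910$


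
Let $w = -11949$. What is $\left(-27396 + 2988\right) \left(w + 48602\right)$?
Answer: $-894626424$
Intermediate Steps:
$\left(-27396 + 2988\right) \left(w + 48602\right) = \left(-27396 + 2988\right) \left(-11949 + 48602\right) = \left(-24408\right) 36653 = -894626424$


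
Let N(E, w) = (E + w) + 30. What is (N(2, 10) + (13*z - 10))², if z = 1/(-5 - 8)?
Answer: 961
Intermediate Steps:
N(E, w) = 30 + E + w
z = -1/13 (z = 1/(-13) = -1/13 ≈ -0.076923)
(N(2, 10) + (13*z - 10))² = ((30 + 2 + 10) + (13*(-1/13) - 10))² = (42 + (-1 - 10))² = (42 - 11)² = 31² = 961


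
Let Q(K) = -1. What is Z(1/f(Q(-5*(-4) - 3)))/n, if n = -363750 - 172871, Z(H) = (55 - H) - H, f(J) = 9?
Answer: -493/4829589 ≈ -0.00010208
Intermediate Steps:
Z(H) = 55 - 2*H
n = -536621
Z(1/f(Q(-5*(-4) - 3)))/n = (55 - 2/9)/(-536621) = (55 - 2*⅑)*(-1/536621) = (55 - 2/9)*(-1/536621) = (493/9)*(-1/536621) = -493/4829589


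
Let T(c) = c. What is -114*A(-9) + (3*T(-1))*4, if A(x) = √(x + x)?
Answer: -12 - 342*I*√2 ≈ -12.0 - 483.66*I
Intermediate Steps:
A(x) = √2*√x (A(x) = √(2*x) = √2*√x)
-114*A(-9) + (3*T(-1))*4 = -114*√2*√(-9) + (3*(-1))*4 = -114*√2*3*I - 3*4 = -342*I*√2 - 12 = -12 - 342*I*√2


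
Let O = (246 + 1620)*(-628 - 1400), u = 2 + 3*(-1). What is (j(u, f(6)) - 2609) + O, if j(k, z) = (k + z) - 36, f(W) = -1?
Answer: -3786895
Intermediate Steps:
u = -1 (u = 2 - 3 = -1)
j(k, z) = -36 + k + z
O = -3784248 (O = 1866*(-2028) = -3784248)
(j(u, f(6)) - 2609) + O = ((-36 - 1 - 1) - 2609) - 3784248 = (-38 - 2609) - 3784248 = -2647 - 3784248 = -3786895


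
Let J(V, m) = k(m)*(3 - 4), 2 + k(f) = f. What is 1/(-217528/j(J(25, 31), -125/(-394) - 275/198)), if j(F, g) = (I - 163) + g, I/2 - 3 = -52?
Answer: 464653/385677144 ≈ 0.0012048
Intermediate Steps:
I = -98 (I = 6 + 2*(-52) = 6 - 104 = -98)
k(f) = -2 + f
J(V, m) = 2 - m (J(V, m) = (-2 + m)*(3 - 4) = (-2 + m)*(-1) = 2 - m)
j(F, g) = -261 + g (j(F, g) = (-98 - 163) + g = -261 + g)
1/(-217528/j(J(25, 31), -125/(-394) - 275/198)) = 1/(-217528/(-261 + (-125/(-394) - 275/198))) = 1/(-217528/(-261 + (-125*(-1/394) - 275*1/198))) = 1/(-217528/(-261 + (125/394 - 25/18))) = 1/(-217528/(-261 - 1900/1773)) = 1/(-217528/(-464653/1773)) = 1/(-217528*(-1773/464653)) = 1/(385677144/464653) = 464653/385677144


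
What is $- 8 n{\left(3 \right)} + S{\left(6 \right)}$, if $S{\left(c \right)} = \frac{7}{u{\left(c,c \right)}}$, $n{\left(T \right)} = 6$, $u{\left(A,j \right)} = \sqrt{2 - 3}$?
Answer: $-48 - 7 i \approx -48.0 - 7.0 i$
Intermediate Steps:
$u{\left(A,j \right)} = i$ ($u{\left(A,j \right)} = \sqrt{-1} = i$)
$S{\left(c \right)} = - 7 i$ ($S{\left(c \right)} = \frac{7}{i} = 7 \left(- i\right) = - 7 i$)
$- 8 n{\left(3 \right)} + S{\left(6 \right)} = \left(-8\right) 6 - 7 i = -48 - 7 i$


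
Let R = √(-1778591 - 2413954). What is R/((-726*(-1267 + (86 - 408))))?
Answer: I*√4192545/1153614 ≈ 0.0017749*I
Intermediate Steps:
R = I*√4192545 (R = √(-4192545) = I*√4192545 ≈ 2047.6*I)
R/((-726*(-1267 + (86 - 408)))) = (I*√4192545)/((-726*(-1267 + (86 - 408)))) = (I*√4192545)/((-726*(-1267 - 322))) = (I*√4192545)/((-726*(-1589))) = (I*√4192545)/1153614 = (I*√4192545)*(1/1153614) = I*√4192545/1153614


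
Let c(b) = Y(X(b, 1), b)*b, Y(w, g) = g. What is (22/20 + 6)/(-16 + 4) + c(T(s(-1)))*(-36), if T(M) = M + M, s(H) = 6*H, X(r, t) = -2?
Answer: -622151/120 ≈ -5184.6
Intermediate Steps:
T(M) = 2*M
c(b) = b² (c(b) = b*b = b²)
(22/20 + 6)/(-16 + 4) + c(T(s(-1)))*(-36) = (22/20 + 6)/(-16 + 4) + (2*(6*(-1)))²*(-36) = (22*(1/20) + 6)/(-12) + (2*(-6))²*(-36) = (11/10 + 6)*(-1/12) + (-12)²*(-36) = (71/10)*(-1/12) + 144*(-36) = -71/120 - 5184 = -622151/120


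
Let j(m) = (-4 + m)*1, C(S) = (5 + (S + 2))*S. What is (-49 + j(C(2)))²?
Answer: 1225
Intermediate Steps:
C(S) = S*(7 + S) (C(S) = (5 + (2 + S))*S = (7 + S)*S = S*(7 + S))
j(m) = -4 + m
(-49 + j(C(2)))² = (-49 + (-4 + 2*(7 + 2)))² = (-49 + (-4 + 2*9))² = (-49 + (-4 + 18))² = (-49 + 14)² = (-35)² = 1225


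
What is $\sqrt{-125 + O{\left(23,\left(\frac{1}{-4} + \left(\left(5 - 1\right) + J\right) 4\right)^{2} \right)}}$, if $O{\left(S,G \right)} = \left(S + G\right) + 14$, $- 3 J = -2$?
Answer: $\frac{\sqrt{36169}}{12} \approx 15.848$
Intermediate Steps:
$J = \frac{2}{3}$ ($J = \left(- \frac{1}{3}\right) \left(-2\right) = \frac{2}{3} \approx 0.66667$)
$O{\left(S,G \right)} = 14 + G + S$ ($O{\left(S,G \right)} = \left(G + S\right) + 14 = 14 + G + S$)
$\sqrt{-125 + O{\left(23,\left(\frac{1}{-4} + \left(\left(5 - 1\right) + J\right) 4\right)^{2} \right)}} = \sqrt{-125 + \left(14 + \left(\frac{1}{-4} + \left(\left(5 - 1\right) + \frac{2}{3}\right) 4\right)^{2} + 23\right)} = \sqrt{-125 + \left(14 + \left(- \frac{1}{4} + \left(4 + \frac{2}{3}\right) 4\right)^{2} + 23\right)} = \sqrt{-125 + \left(14 + \left(- \frac{1}{4} + \frac{14}{3} \cdot 4\right)^{2} + 23\right)} = \sqrt{-125 + \left(14 + \left(- \frac{1}{4} + \frac{56}{3}\right)^{2} + 23\right)} = \sqrt{-125 + \left(14 + \left(\frac{221}{12}\right)^{2} + 23\right)} = \sqrt{-125 + \left(14 + \frac{48841}{144} + 23\right)} = \sqrt{-125 + \frac{54169}{144}} = \sqrt{\frac{36169}{144}} = \frac{\sqrt{36169}}{12}$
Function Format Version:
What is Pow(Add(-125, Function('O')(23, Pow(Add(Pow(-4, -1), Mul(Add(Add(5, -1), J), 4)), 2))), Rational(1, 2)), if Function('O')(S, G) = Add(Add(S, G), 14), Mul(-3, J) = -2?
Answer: Mul(Rational(1, 12), Pow(36169, Rational(1, 2))) ≈ 15.848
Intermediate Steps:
J = Rational(2, 3) (J = Mul(Rational(-1, 3), -2) = Rational(2, 3) ≈ 0.66667)
Function('O')(S, G) = Add(14, G, S) (Function('O')(S, G) = Add(Add(G, S), 14) = Add(14, G, S))
Pow(Add(-125, Function('O')(23, Pow(Add(Pow(-4, -1), Mul(Add(Add(5, -1), J), 4)), 2))), Rational(1, 2)) = Pow(Add(-125, Add(14, Pow(Add(Pow(-4, -1), Mul(Add(Add(5, -1), Rational(2, 3)), 4)), 2), 23)), Rational(1, 2)) = Pow(Add(-125, Add(14, Pow(Add(Rational(-1, 4), Mul(Add(4, Rational(2, 3)), 4)), 2), 23)), Rational(1, 2)) = Pow(Add(-125, Add(14, Pow(Add(Rational(-1, 4), Mul(Rational(14, 3), 4)), 2), 23)), Rational(1, 2)) = Pow(Add(-125, Add(14, Pow(Add(Rational(-1, 4), Rational(56, 3)), 2), 23)), Rational(1, 2)) = Pow(Add(-125, Add(14, Pow(Rational(221, 12), 2), 23)), Rational(1, 2)) = Pow(Add(-125, Add(14, Rational(48841, 144), 23)), Rational(1, 2)) = Pow(Add(-125, Rational(54169, 144)), Rational(1, 2)) = Pow(Rational(36169, 144), Rational(1, 2)) = Mul(Rational(1, 12), Pow(36169, Rational(1, 2)))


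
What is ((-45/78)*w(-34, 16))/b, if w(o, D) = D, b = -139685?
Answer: 24/363181 ≈ 6.6083e-5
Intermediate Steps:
((-45/78)*w(-34, 16))/b = (-45/78*16)/(-139685) = (-45*1/78*16)*(-1/139685) = -15/26*16*(-1/139685) = -120/13*(-1/139685) = 24/363181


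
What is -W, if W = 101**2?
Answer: -10201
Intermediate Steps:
W = 10201
-W = -1*10201 = -10201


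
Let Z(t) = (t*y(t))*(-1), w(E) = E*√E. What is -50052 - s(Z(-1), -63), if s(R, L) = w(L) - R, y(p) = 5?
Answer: -50047 + 189*I*√7 ≈ -50047.0 + 500.05*I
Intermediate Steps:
w(E) = E^(3/2)
Z(t) = -5*t (Z(t) = (t*5)*(-1) = (5*t)*(-1) = -5*t)
s(R, L) = L^(3/2) - R
-50052 - s(Z(-1), -63) = -50052 - ((-63)^(3/2) - (-5)*(-1)) = -50052 - (-189*I*√7 - 1*5) = -50052 - (-189*I*√7 - 5) = -50052 - (-5 - 189*I*√7) = -50052 + (5 + 189*I*√7) = -50047 + 189*I*√7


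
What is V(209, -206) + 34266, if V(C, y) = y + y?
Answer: 33854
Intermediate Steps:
V(C, y) = 2*y
V(209, -206) + 34266 = 2*(-206) + 34266 = -412 + 34266 = 33854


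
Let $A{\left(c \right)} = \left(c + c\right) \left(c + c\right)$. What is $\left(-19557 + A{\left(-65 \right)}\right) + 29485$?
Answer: $26828$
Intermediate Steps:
$A{\left(c \right)} = 4 c^{2}$ ($A{\left(c \right)} = 2 c 2 c = 4 c^{2}$)
$\left(-19557 + A{\left(-65 \right)}\right) + 29485 = \left(-19557 + 4 \left(-65\right)^{2}\right) + 29485 = \left(-19557 + 4 \cdot 4225\right) + 29485 = \left(-19557 + 16900\right) + 29485 = -2657 + 29485 = 26828$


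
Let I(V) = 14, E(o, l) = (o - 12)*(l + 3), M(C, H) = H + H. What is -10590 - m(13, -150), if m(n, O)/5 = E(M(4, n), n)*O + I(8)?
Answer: 157340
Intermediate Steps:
M(C, H) = 2*H
E(o, l) = (-12 + o)*(3 + l)
m(n, O) = 70 + 5*O*(-36 - 6*n + 2*n²) (m(n, O) = 5*((-36 - 12*n + 3*(2*n) + n*(2*n))*O + 14) = 5*((-36 - 12*n + 6*n + 2*n²)*O + 14) = 5*((-36 - 6*n + 2*n²)*O + 14) = 5*(O*(-36 - 6*n + 2*n²) + 14) = 5*(14 + O*(-36 - 6*n + 2*n²)) = 70 + 5*O*(-36 - 6*n + 2*n²))
-10590 - m(13, -150) = -10590 - (70 + 10*(-150)*(-18 + 13² - 3*13)) = -10590 - (70 + 10*(-150)*(-18 + 169 - 39)) = -10590 - (70 + 10*(-150)*112) = -10590 - (70 - 168000) = -10590 - 1*(-167930) = -10590 + 167930 = 157340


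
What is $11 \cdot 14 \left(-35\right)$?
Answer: $-5390$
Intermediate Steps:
$11 \cdot 14 \left(-35\right) = 154 \left(-35\right) = -5390$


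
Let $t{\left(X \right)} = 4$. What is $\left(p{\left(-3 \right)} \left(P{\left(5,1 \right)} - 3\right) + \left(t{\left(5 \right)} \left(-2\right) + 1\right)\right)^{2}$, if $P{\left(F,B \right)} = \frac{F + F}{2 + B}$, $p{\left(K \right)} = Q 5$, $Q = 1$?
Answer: $\frac{256}{9} \approx 28.444$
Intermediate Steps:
$p{\left(K \right)} = 5$ ($p{\left(K \right)} = 1 \cdot 5 = 5$)
$P{\left(F,B \right)} = \frac{2 F}{2 + B}$
$\left(p{\left(-3 \right)} \left(P{\left(5,1 \right)} - 3\right) + \left(t{\left(5 \right)} \left(-2\right) + 1\right)\right)^{2} = \left(5 \left(2 \cdot 5 \frac{1}{2 + 1} - 3\right) + \left(4 \left(-2\right) + 1\right)\right)^{2} = \left(5 \left(2 \cdot 5 \cdot \frac{1}{3} - 3\right) + \left(-8 + 1\right)\right)^{2} = \left(5 \left(2 \cdot 5 \cdot \frac{1}{3} - 3\right) - 7\right)^{2} = \left(5 \left(\frac{10}{3} - 3\right) - 7\right)^{2} = \left(5 \cdot \frac{1}{3} - 7\right)^{2} = \left(\frac{5}{3} - 7\right)^{2} = \left(- \frac{16}{3}\right)^{2} = \frac{256}{9}$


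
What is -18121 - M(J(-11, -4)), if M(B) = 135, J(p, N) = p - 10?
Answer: -18256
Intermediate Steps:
J(p, N) = -10 + p
-18121 - M(J(-11, -4)) = -18121 - 1*135 = -18121 - 135 = -18256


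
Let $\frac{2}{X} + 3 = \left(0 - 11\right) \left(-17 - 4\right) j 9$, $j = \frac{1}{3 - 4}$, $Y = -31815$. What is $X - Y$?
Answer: $\frac{33119414}{1041} \approx 31815.0$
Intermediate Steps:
$j = -1$ ($j = \frac{1}{-1} = -1$)
$X = - \frac{1}{1041}$ ($X = \frac{2}{-3 + \left(0 - 11\right) \left(-17 - 4\right) \left(-1\right) 9} = \frac{2}{-3 + \left(-11\right) \left(-21\right) \left(-1\right) 9} = \frac{2}{-3 + 231 \left(-1\right) 9} = \frac{2}{-3 - 2079} = \frac{2}{-2082} = 2 \left(- \frac{1}{2082}\right) = - \frac{1}{1041} \approx -0.00096061$)
$X - Y = - \frac{1}{1041} - -31815 = - \frac{1}{1041} + 31815 = \frac{33119414}{1041}$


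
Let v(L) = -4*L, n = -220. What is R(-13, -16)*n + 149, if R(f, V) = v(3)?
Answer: 2789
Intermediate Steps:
R(f, V) = -12 (R(f, V) = -4*3 = -12)
R(-13, -16)*n + 149 = -12*(-220) + 149 = 2640 + 149 = 2789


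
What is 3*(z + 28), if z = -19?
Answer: 27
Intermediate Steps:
3*(z + 28) = 3*(-19 + 28) = 3*9 = 27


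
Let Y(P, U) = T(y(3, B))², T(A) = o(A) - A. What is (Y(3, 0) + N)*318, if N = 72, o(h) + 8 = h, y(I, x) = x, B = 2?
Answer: 43248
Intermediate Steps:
o(h) = -8 + h
T(A) = -8 (T(A) = (-8 + A) - A = -8)
Y(P, U) = 64 (Y(P, U) = (-8)² = 64)
(Y(3, 0) + N)*318 = (64 + 72)*318 = 136*318 = 43248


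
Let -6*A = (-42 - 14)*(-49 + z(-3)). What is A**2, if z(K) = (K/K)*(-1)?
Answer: 1960000/9 ≈ 2.1778e+5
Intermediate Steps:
z(K) = -1 (z(K) = 1*(-1) = -1)
A = -1400/3 (A = -(-42 - 14)*(-49 - 1)/6 = -(-28)*(-50)/3 = -1/6*2800 = -1400/3 ≈ -466.67)
A**2 = (-1400/3)**2 = 1960000/9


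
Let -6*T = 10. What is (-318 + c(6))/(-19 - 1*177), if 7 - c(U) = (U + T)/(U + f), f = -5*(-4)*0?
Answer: 5611/3528 ≈ 1.5904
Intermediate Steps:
T = -5/3 (T = -1/6*10 = -5/3 ≈ -1.6667)
f = 0 (f = 20*0 = 0)
c(U) = 7 - (-5/3 + U)/U (c(U) = 7 - (U - 5/3)/(U + 0) = 7 - (-5/3 + U)/U)
(-318 + c(6))/(-19 - 1*177) = (-318 + (6 + (5/3)/6))/(-19 - 1*177) = (-318 + (6 + (5/3)*(1/6)))/(-19 - 177) = (-318 + (6 + 5/18))/(-196) = (-318 + 113/18)*(-1/196) = -5611/18*(-1/196) = 5611/3528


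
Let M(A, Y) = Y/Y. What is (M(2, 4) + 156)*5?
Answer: 785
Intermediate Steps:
M(A, Y) = 1
(M(2, 4) + 156)*5 = (1 + 156)*5 = 157*5 = 785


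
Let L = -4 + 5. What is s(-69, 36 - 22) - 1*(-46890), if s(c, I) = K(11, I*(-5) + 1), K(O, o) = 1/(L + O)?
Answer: 562681/12 ≈ 46890.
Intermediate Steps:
L = 1
K(O, o) = 1/(1 + O)
s(c, I) = 1/12 (s(c, I) = 1/(1 + 11) = 1/12)
s(-69, 36 - 22) - 1*(-46890) = 1/12 - 1*(-46890) = 1/12 + 46890 = 562681/12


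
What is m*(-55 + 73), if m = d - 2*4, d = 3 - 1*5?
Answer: -180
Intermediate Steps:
d = -2 (d = 3 - 5 = -2)
m = -10 (m = -2 - 2*4 = -2 - 8 = -10)
m*(-55 + 73) = -10*(-55 + 73) = -10*18 = -180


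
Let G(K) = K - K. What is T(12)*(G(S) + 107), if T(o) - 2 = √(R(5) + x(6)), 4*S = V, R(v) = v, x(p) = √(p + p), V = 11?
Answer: 214 + 107*√(5 + 2*√3) ≈ 525.30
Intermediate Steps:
x(p) = √2*√p (x(p) = √(2*p) = √2*√p)
S = 11/4 (S = (¼)*11 = 11/4 ≈ 2.7500)
G(K) = 0
T(o) = 2 + √(5 + 2*√3) (T(o) = 2 + √(5 + √2*√6) = 2 + √(5 + 2*√3))
T(12)*(G(S) + 107) = (2 + √(5 + 2*√3))*(0 + 107) = (2 + √(5 + 2*√3))*107 = 214 + 107*√(5 + 2*√3)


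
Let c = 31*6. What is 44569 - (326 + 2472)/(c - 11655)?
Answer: 511164659/11469 ≈ 44569.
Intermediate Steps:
c = 186
44569 - (326 + 2472)/(c - 11655) = 44569 - (326 + 2472)/(186 - 11655) = 44569 - 2798/(-11469) = 44569 - 2798*(-1)/11469 = 44569 - 1*(-2798/11469) = 44569 + 2798/11469 = 511164659/11469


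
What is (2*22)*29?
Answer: 1276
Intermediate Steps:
(2*22)*29 = 44*29 = 1276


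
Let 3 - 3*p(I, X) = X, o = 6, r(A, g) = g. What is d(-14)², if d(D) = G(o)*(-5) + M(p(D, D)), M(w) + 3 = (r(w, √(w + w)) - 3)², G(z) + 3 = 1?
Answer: 10396/9 - 328*√102/3 ≈ 50.899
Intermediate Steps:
G(z) = -2 (G(z) = -3 + 1 = -2)
p(I, X) = 1 - X/3
M(w) = -3 + (-3 + √2*√w)² (M(w) = -3 + (√(w + w) - 3)² = -3 + (√(2*w) - 3)² = -3 + (√2*√w - 3)² = -3 + (-3 + √2*√w)²)
d(D) = 7 + (-3 + √2*√(1 - D/3))² (d(D) = -2*(-5) + (-3 + (-3 + √2*√(1 - D/3))²) = 10 + (-3 + (-3 + √2*√(1 - D/3))²) = 7 + (-3 + √2*√(1 - D/3))²)
d(-14)² = (7 + (-9 + √6*√(3 - 1*(-14)))²/9)² = (7 + (-9 + √6*√(3 + 14))²/9)² = (7 + (-9 + √6*√17)²/9)² = (7 + (-9 + √102)²/9)²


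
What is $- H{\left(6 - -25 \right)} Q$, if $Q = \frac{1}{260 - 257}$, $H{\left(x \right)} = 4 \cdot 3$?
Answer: $-4$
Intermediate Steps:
$H{\left(x \right)} = 12$
$Q = \frac{1}{3} \approx 0.33333$
$- H{\left(6 - -25 \right)} Q = \left(-1\right) 12 \cdot \frac{1}{3} = \left(-12\right) \frac{1}{3} = -4$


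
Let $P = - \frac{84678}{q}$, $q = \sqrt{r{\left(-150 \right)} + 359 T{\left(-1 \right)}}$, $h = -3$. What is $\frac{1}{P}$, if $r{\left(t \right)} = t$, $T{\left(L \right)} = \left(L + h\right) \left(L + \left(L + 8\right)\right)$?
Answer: $- \frac{i \sqrt{974}}{28226} \approx - 0.0011057 i$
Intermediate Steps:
$T{\left(L \right)} = \left(-3 + L\right) \left(8 + 2 L\right)$ ($T{\left(L \right)} = \left(L - 3\right) \left(L + \left(L + 8\right)\right) = \left(-3 + L\right) \left(L + \left(8 + L\right)\right) = \left(-3 + L\right) \left(8 + 2 L\right)$)
$q = 3 i \sqrt{974}$ ($q = \sqrt{-150 + 359 \left(-24 + 2 \left(-1\right) + 2 \left(-1\right)^{2}\right)} = \sqrt{-150 + 359 \left(-24 - 2 + 2 \cdot 1\right)} = \sqrt{-150 + 359 \left(-24 - 2 + 2\right)} = \sqrt{-150 + 359 \left(-24\right)} = \sqrt{-150 - 8616} = \sqrt{-8766} = 3 i \sqrt{974} \approx 93.627 i$)
$P = \frac{14113 i \sqrt{974}}{487}$ ($P = - \frac{84678}{3 i \sqrt{974}} = - 84678 \left(- \frac{i \sqrt{974}}{2922}\right) = \frac{14113 i \sqrt{974}}{487} \approx 904.42 i$)
$\frac{1}{P} = \frac{1}{\frac{14113}{487} i \sqrt{974}} = - \frac{i \sqrt{974}}{28226}$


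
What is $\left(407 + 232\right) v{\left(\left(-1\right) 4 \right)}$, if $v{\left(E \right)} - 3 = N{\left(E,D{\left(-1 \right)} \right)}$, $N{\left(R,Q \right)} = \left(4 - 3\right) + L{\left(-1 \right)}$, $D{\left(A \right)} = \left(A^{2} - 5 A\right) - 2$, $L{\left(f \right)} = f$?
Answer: $1917$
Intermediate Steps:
$D{\left(A \right)} = -2 + A^{2} - 5 A$
$N{\left(R,Q \right)} = 0$ ($N{\left(R,Q \right)} = \left(4 - 3\right) - 1 = 1 - 1 = 0$)
$v{\left(E \right)} = 3$ ($v{\left(E \right)} = 3 + 0 = 3$)
$\left(407 + 232\right) v{\left(\left(-1\right) 4 \right)} = \left(407 + 232\right) 3 = 639 \cdot 3 = 1917$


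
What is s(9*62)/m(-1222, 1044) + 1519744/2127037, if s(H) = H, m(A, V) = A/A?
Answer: 1188406390/2127037 ≈ 558.71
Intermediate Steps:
m(A, V) = 1
s(9*62)/m(-1222, 1044) + 1519744/2127037 = (9*62)/1 + 1519744/2127037 = 558*1 + 1519744*(1/2127037) = 558 + 1519744/2127037 = 1188406390/2127037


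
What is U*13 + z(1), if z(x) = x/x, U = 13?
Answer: 170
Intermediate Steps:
z(x) = 1
U*13 + z(1) = 13*13 + 1 = 169 + 1 = 170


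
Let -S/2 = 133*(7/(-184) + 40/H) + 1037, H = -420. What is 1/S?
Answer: -276/562639 ≈ -0.00049055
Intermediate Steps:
S = -562639/276 (S = -2*(133*(7/(-184) + 40/(-420)) + 1037) = -2*(133*(7*(-1/184) + 40*(-1/420)) + 1037) = -2*(133*(-7/184 - 2/21) + 1037) = -2*(133*(-515/3864) + 1037) = -2*(-9785/552 + 1037) = -2*562639/552 = -562639/276 ≈ -2038.5)
1/S = 1/(-562639/276) = -276/562639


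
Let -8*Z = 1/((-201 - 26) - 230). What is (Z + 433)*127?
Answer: 201047223/3656 ≈ 54991.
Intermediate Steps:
Z = 1/3656 (Z = -1/(8*((-201 - 26) - 230)) = -1/(8*(-227 - 230)) = -⅛/(-457) = -⅛*(-1/457) = 1/3656 ≈ 0.00027352)
(Z + 433)*127 = (1/3656 + 433)*127 = (1583049/3656)*127 = 201047223/3656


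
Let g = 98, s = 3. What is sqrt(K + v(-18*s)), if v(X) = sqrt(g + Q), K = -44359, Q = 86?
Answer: sqrt(-44359 + 2*sqrt(46)) ≈ 210.58*I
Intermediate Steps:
v(X) = 2*sqrt(46) (v(X) = sqrt(98 + 86) = sqrt(184) = 2*sqrt(46))
sqrt(K + v(-18*s)) = sqrt(-44359 + 2*sqrt(46))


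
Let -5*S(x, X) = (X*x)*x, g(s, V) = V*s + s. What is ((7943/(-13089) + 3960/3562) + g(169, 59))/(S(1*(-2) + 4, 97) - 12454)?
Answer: -1181952354985/1460652530922 ≈ -0.80919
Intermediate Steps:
g(s, V) = s + V*s
S(x, X) = -X*x²/5 (S(x, X) = -X*x*x/5 = -X*x²/5)
((7943/(-13089) + 3960/3562) + g(169, 59))/(S(1*(-2) + 4, 97) - 12454) = ((7943/(-13089) + 3960/3562) + 169*(1 + 59))/(-⅕*97*(1*(-2) + 4)² - 12454) = ((7943*(-1/13089) + 3960*(1/3562)) + 169*60)/(-⅕*97*(-2 + 4)² - 12454) = ((-7943/13089 + 1980/1781) + 10140)/(-⅕*97*2² - 12454) = (11769737/23311509 + 10140)/(-⅕*97*4 - 12454) = 236390470997/(23311509*(-388/5 - 12454)) = 236390470997/(23311509*(-62658/5)) = (236390470997/23311509)*(-5/62658) = -1181952354985/1460652530922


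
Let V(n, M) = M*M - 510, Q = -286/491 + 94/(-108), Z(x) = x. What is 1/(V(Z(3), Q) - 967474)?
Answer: -702992196/680483713985423 ≈ -1.0331e-6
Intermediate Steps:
Q = -38521/26514 (Q = -286*1/491 + 94*(-1/108) = -286/491 - 47/54 = -38521/26514 ≈ -1.4529)
V(n, M) = -510 + M² (V(n, M) = M² - 510 = -510 + M²)
1/(V(Z(3), Q) - 967474) = 1/((-510 + (-38521/26514)²) - 967474) = 1/((-510 + 1483867441/702992196) - 967474) = 1/(-357042152519/702992196 - 967474) = 1/(-680483713985423/702992196) = -702992196/680483713985423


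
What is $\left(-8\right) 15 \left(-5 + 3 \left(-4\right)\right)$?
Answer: $2040$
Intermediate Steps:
$\left(-8\right) 15 \left(-5 + 3 \left(-4\right)\right) = - 120 \left(-5 - 12\right) = \left(-120\right) \left(-17\right) = 2040$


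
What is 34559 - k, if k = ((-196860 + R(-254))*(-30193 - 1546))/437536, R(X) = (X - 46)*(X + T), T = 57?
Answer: 335888812/13673 ≈ 24566.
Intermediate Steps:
R(X) = (-46 + X)*(57 + X) (R(X) = (X - 46)*(X + 57) = (-46 + X)*(57 + X))
k = 136636395/13673 (k = ((-196860 + (-2622 + (-254)² + 11*(-254)))*(-30193 - 1546))/437536 = ((-196860 + (-2622 + 64516 - 2794))*(-31739))*(1/437536) = ((-196860 + 59100)*(-31739))*(1/437536) = -137760*(-31739)*(1/437536) = 4372364640*(1/437536) = 136636395/13673 ≈ 9993.2)
34559 - k = 34559 - 1*136636395/13673 = 34559 - 136636395/13673 = 335888812/13673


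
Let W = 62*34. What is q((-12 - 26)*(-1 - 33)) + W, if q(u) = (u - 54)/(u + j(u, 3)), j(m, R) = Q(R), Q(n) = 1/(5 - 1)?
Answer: 10901204/5169 ≈ 2109.0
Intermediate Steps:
W = 2108
Q(n) = ¼ (Q(n) = 1/4 = ¼)
j(m, R) = ¼
q(u) = (-54 + u)/(¼ + u) (q(u) = (u - 54)/(u + ¼) = (-54 + u)/(¼ + u))
q((-12 - 26)*(-1 - 33)) + W = 4*(-54 + (-12 - 26)*(-1 - 33))/(1 + 4*((-12 - 26)*(-1 - 33))) + 2108 = 4*(-54 - 38*(-34))/(1 + 4*(-38*(-34))) + 2108 = 4*(-54 + 1292)/(1 + 4*1292) + 2108 = 4*1238/(1 + 5168) + 2108 = 4*1238/5169 + 2108 = 4*(1/5169)*1238 + 2108 = 4952/5169 + 2108 = 10901204/5169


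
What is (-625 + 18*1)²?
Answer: 368449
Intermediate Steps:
(-625 + 18*1)² = (-625 + 18)² = (-607)² = 368449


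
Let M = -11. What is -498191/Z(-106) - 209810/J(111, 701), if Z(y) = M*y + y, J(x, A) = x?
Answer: -277697801/117660 ≈ -2360.2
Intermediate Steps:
Z(y) = -10*y (Z(y) = -11*y + y = -10*y)
-498191/Z(-106) - 209810/J(111, 701) = -498191/((-10*(-106))) - 209810/111 = -498191/1060 - 209810*1/111 = -498191*1/1060 - 209810/111 = -498191/1060 - 209810/111 = -277697801/117660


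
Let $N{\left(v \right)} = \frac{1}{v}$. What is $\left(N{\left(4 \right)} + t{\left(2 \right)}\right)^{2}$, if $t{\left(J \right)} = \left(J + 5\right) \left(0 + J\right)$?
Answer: $\frac{3249}{16} \approx 203.06$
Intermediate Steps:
$t{\left(J \right)} = J \left(5 + J\right)$ ($t{\left(J \right)} = \left(5 + J\right) J = J \left(5 + J\right)$)
$\left(N{\left(4 \right)} + t{\left(2 \right)}\right)^{2} = \left(\frac{1}{4} + 2 \left(5 + 2\right)\right)^{2} = \left(\frac{1}{4} + 2 \cdot 7\right)^{2} = \left(\frac{1}{4} + 14\right)^{2} = \left(\frac{57}{4}\right)^{2} = \frac{3249}{16}$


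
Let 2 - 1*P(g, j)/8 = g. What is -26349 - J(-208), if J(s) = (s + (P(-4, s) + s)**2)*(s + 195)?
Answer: 303747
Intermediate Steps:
P(g, j) = 16 - 8*g
J(s) = (195 + s)*(s + (48 + s)**2) (J(s) = (s + ((16 - 8*(-4)) + s)**2)*(s + 195) = (s + ((16 + 32) + s)**2)*(195 + s) = (s + (48 + s)**2)*(195 + s) = (195 + s)*(s + (48 + s)**2))
-26349 - J(-208) = -26349 - (449280 + (-208)**3 + 292*(-208)**2 + 21219*(-208)) = -26349 - (449280 - 8998912 + 292*43264 - 4413552) = -26349 - (449280 - 8998912 + 12633088 - 4413552) = -26349 - 1*(-330096) = -26349 + 330096 = 303747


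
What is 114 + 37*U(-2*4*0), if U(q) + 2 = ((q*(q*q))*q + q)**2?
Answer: 40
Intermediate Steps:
U(q) = -2 + (q + q**4)**2 (U(q) = -2 + ((q*(q*q))*q + q)**2 = -2 + ((q*q**2)*q + q)**2 = -2 + (q**3*q + q)**2 = -2 + (q**4 + q)**2 = -2 + (q + q**4)**2)
114 + 37*U(-2*4*0) = 114 + 37*(-2 + (-2*4*0)**2*(1 + (-2*4*0)**3)**2) = 114 + 37*(-2 + (-8*0)**2*(1 + (-8*0)**3)**2) = 114 + 37*(-2 + 0**2*(1 + 0**3)**2) = 114 + 37*(-2 + 0*(1 + 0)**2) = 114 + 37*(-2 + 0*1**2) = 114 + 37*(-2 + 0*1) = 114 + 37*(-2 + 0) = 114 + 37*(-2) = 114 - 74 = 40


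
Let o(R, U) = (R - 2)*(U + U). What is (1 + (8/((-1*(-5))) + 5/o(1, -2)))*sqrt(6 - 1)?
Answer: 77*sqrt(5)/20 ≈ 8.6089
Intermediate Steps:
o(R, U) = 2*U*(-2 + R) (o(R, U) = (-2 + R)*(2*U) = 2*U*(-2 + R))
(1 + (8/((-1*(-5))) + 5/o(1, -2)))*sqrt(6 - 1) = (1 + (8/((-1*(-5))) + 5/((2*(-2)*(-2 + 1)))))*sqrt(6 - 1) = (1 + (8/5 + 5/((2*(-2)*(-1)))))*sqrt(5) = (1 + (8*(1/5) + 5/4))*sqrt(5) = (1 + (8/5 + 5*(1/4)))*sqrt(5) = (1 + (8/5 + 5/4))*sqrt(5) = (1 + 57/20)*sqrt(5) = 77*sqrt(5)/20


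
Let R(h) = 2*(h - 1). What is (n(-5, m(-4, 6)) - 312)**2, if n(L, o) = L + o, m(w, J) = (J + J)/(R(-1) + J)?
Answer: 96721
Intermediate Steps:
R(h) = -2 + 2*h (R(h) = 2*(-1 + h) = -2 + 2*h)
m(w, J) = 2*J/(-4 + J) (m(w, J) = (J + J)/((-2 + 2*(-1)) + J) = (2*J)/((-2 - 2) + J) = (2*J)/(-4 + J) = 2*J/(-4 + J))
(n(-5, m(-4, 6)) - 312)**2 = ((-5 + 2*6/(-4 + 6)) - 312)**2 = ((-5 + 2*6/2) - 312)**2 = ((-5 + 2*6*(1/2)) - 312)**2 = ((-5 + 6) - 312)**2 = (1 - 312)**2 = (-311)**2 = 96721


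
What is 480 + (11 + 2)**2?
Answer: 649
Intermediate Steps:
480 + (11 + 2)**2 = 480 + 13**2 = 480 + 169 = 649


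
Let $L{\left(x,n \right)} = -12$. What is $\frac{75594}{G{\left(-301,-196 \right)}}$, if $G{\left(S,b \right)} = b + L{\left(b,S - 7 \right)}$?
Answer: $- \frac{37797}{104} \approx -363.43$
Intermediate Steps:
$G{\left(S,b \right)} = -12 + b$ ($G{\left(S,b \right)} = b - 12 = -12 + b$)
$\frac{75594}{G{\left(-301,-196 \right)}} = \frac{75594}{-12 - 196} = \frac{75594}{-208} = 75594 \left(- \frac{1}{208}\right) = - \frac{37797}{104}$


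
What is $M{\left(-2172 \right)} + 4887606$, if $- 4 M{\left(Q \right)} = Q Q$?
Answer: $3708210$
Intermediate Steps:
$M{\left(Q \right)} = - \frac{Q^{2}}{4}$ ($M{\left(Q \right)} = - \frac{Q Q}{4} = - \frac{Q^{2}}{4}$)
$M{\left(-2172 \right)} + 4887606 = - \frac{\left(-2172\right)^{2}}{4} + 4887606 = \left(- \frac{1}{4}\right) 4717584 + 4887606 = -1179396 + 4887606 = 3708210$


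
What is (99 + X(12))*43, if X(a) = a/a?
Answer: 4300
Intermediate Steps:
X(a) = 1
(99 + X(12))*43 = (99 + 1)*43 = 100*43 = 4300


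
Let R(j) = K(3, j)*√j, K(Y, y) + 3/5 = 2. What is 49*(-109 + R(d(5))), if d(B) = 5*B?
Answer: -4998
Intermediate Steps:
K(Y, y) = 7/5 (K(Y, y) = -⅗ + 2 = 7/5)
R(j) = 7*√j/5
49*(-109 + R(d(5))) = 49*(-109 + 7*√(5*5)/5) = 49*(-109 + 7*√25/5) = 49*(-109 + (7/5)*5) = 49*(-109 + 7) = 49*(-102) = -4998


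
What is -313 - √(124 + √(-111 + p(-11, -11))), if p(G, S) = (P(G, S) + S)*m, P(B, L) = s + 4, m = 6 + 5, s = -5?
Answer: -313 - √(124 + 9*I*√3) ≈ -324.16 - 0.69857*I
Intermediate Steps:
m = 11
P(B, L) = -1 (P(B, L) = -5 + 4 = -1)
p(G, S) = -11 + 11*S (p(G, S) = (-1 + S)*11 = -11 + 11*S)
-313 - √(124 + √(-111 + p(-11, -11))) = -313 - √(124 + √(-111 + (-11 + 11*(-11)))) = -313 - √(124 + √(-111 + (-11 - 121))) = -313 - √(124 + √(-111 - 132)) = -313 - √(124 + √(-243)) = -313 - √(124 + 9*I*√3)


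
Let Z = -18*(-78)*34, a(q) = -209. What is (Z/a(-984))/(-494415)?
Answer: 5304/11481415 ≈ 0.00046196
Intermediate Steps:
Z = 47736 (Z = 1404*34 = 47736)
(Z/a(-984))/(-494415) = (47736/(-209))/(-494415) = (47736*(-1/209))*(-1/494415) = -47736/209*(-1/494415) = 5304/11481415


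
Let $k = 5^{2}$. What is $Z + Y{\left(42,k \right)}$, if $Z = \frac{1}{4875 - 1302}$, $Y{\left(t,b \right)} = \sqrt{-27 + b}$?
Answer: $\frac{1}{3573} + i \sqrt{2} \approx 0.00027988 + 1.4142 i$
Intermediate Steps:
$k = 25$
$Z = \frac{1}{3573} \approx 0.00027988$
$Z + Y{\left(42,k \right)} = \frac{1}{3573} + \sqrt{-27 + 25} = \frac{1}{3573} + \sqrt{-2} = \frac{1}{3573} + i \sqrt{2}$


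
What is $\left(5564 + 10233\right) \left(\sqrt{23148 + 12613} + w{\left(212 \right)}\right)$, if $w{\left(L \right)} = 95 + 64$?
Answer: $2511723 + 15797 \sqrt{35761} \approx 5.499 \cdot 10^{6}$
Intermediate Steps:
$w{\left(L \right)} = 159$
$\left(5564 + 10233\right) \left(\sqrt{23148 + 12613} + w{\left(212 \right)}\right) = \left(5564 + 10233\right) \left(\sqrt{23148 + 12613} + 159\right) = 15797 \left(\sqrt{35761} + 159\right) = 15797 \left(159 + \sqrt{35761}\right) = 2511723 + 15797 \sqrt{35761}$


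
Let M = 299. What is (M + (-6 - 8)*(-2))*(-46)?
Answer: -15042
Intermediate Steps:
(M + (-6 - 8)*(-2))*(-46) = (299 + (-6 - 8)*(-2))*(-46) = (299 - 14*(-2))*(-46) = (299 + 28)*(-46) = 327*(-46) = -15042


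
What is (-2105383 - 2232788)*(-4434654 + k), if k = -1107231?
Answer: 24041644792335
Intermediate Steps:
(-2105383 - 2232788)*(-4434654 + k) = (-2105383 - 2232788)*(-4434654 - 1107231) = -4338171*(-5541885) = 24041644792335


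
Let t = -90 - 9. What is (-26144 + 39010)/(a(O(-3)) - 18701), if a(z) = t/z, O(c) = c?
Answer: -6433/9334 ≈ -0.68920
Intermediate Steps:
t = -99
a(z) = -99/z
(-26144 + 39010)/(a(O(-3)) - 18701) = (-26144 + 39010)/(-99/(-3) - 18701) = 12866/(-99*(-⅓) - 18701) = 12866/(33 - 18701) = 12866/(-18668) = 12866*(-1/18668) = -6433/9334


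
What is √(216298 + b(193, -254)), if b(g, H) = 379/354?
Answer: √27105734334/354 ≈ 465.08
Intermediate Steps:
b(g, H) = 379/354 (b(g, H) = 379*(1/354) = 379/354)
√(216298 + b(193, -254)) = √(216298 + 379/354) = √(76569871/354) = √27105734334/354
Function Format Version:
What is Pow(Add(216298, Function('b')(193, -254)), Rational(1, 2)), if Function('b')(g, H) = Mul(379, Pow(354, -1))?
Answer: Mul(Rational(1, 354), Pow(27105734334, Rational(1, 2))) ≈ 465.08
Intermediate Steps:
Function('b')(g, H) = Rational(379, 354) (Function('b')(g, H) = Mul(379, Rational(1, 354)) = Rational(379, 354))
Pow(Add(216298, Function('b')(193, -254)), Rational(1, 2)) = Pow(Add(216298, Rational(379, 354)), Rational(1, 2)) = Pow(Rational(76569871, 354), Rational(1, 2)) = Mul(Rational(1, 354), Pow(27105734334, Rational(1, 2)))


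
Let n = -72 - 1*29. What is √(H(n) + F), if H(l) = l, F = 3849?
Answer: 2*√937 ≈ 61.221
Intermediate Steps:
n = -101 (n = -72 - 29 = -101)
√(H(n) + F) = √(-101 + 3849) = √3748 = 2*√937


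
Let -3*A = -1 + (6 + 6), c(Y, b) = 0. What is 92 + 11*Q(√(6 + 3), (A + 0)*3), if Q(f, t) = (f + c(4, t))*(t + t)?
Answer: -634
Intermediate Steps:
A = -11/3 (A = -(-1 + (6 + 6))/3 = -(-1 + 12)/3 = -⅓*11 = -11/3 ≈ -3.6667)
Q(f, t) = 2*f*t (Q(f, t) = (f + 0)*(t + t) = f*(2*t) = 2*f*t)
92 + 11*Q(√(6 + 3), (A + 0)*3) = 92 + 11*(2*√(6 + 3)*((-11/3 + 0)*3)) = 92 + 11*(2*√9*(-11/3*3)) = 92 + 11*(2*3*(-11)) = 92 + 11*(-66) = 92 - 726 = -634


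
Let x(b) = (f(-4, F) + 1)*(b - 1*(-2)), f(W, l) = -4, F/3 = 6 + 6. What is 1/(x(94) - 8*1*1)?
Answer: -1/296 ≈ -0.0033784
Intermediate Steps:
F = 36 (F = 3*(6 + 6) = 3*12 = 36)
x(b) = -6 - 3*b (x(b) = (-4 + 1)*(b - 1*(-2)) = -3*(b + 2) = -3*(2 + b) = -6 - 3*b)
1/(x(94) - 8*1*1) = 1/((-6 - 3*94) - 8*1*1) = 1/((-6 - 282) - 8*1) = 1/(-288 - 8) = 1/(-296) = -1/296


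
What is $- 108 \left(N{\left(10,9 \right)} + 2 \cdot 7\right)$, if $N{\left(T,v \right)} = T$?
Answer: $-2592$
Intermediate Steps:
$- 108 \left(N{\left(10,9 \right)} + 2 \cdot 7\right) = - 108 \left(10 + 2 \cdot 7\right) = - 108 \left(10 + 14\right) = \left(-108\right) 24 = -2592$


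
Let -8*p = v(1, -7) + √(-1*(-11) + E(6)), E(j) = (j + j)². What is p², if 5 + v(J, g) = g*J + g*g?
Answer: (37 + √155)²/64 ≈ 38.208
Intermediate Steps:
v(J, g) = -5 + g² + J*g (v(J, g) = -5 + (g*J + g*g) = -5 + (J*g + g²) = -5 + (g² + J*g) = -5 + g² + J*g)
E(j) = 4*j² (E(j) = (2*j)² = 4*j²)
p = -37/8 - √155/8 (p = -((-5 + (-7)² + 1*(-7)) + √(-1*(-11) + 4*6²))/8 = -((-5 + 49 - 7) + √(11 + 4*36))/8 = -(37 + √(11 + 144))/8 = -(37 + √155)/8 = -37/8 - √155/8 ≈ -6.1812)
p² = (-37/8 - √155/8)²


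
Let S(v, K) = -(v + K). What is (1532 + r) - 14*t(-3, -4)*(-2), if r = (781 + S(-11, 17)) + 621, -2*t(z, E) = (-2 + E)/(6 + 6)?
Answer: 2935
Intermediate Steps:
S(v, K) = -K - v (S(v, K) = -(K + v) = -K - v)
t(z, E) = 1/12 - E/24 (t(z, E) = -(-2 + E)/(2*(6 + 6)) = -(-2 + E)/(2*12) = -(-⅙ + E/12)/2 = 1/12 - E/24)
r = 1396 (r = (781 + (-1*17 - 1*(-11))) + 621 = (781 + (-17 + 11)) + 621 = (781 - 6) + 621 = 775 + 621 = 1396)
(1532 + r) - 14*t(-3, -4)*(-2) = (1532 + 1396) - 14*(1/12 - 1/24*(-4))*(-2) = 2928 - 14*(1/12 + ⅙)*(-2) = 2928 - 14*¼*(-2) = 2928 - 7/2*(-2) = 2928 + 7 = 2935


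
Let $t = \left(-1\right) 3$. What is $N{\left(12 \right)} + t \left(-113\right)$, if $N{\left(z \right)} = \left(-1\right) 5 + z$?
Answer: $346$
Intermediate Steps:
$t = -3$
$N{\left(z \right)} = -5 + z$
$N{\left(12 \right)} + t \left(-113\right) = \left(-5 + 12\right) - -339 = 7 + 339 = 346$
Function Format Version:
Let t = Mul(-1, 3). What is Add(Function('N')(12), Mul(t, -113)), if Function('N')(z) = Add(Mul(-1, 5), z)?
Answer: 346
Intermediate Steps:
t = -3
Function('N')(z) = Add(-5, z)
Add(Function('N')(12), Mul(t, -113)) = Add(Add(-5, 12), Mul(-3, -113)) = Add(7, 339) = 346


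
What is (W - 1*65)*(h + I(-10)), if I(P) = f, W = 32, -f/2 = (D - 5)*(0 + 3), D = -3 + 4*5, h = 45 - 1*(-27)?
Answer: 0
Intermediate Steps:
h = 72 (h = 45 + 27 = 72)
D = 17 (D = -3 + 20 = 17)
f = -72 (f = -2*(17 - 5)*(0 + 3) = -24*3 = -2*36 = -72)
I(P) = -72
(W - 1*65)*(h + I(-10)) = (32 - 1*65)*(72 - 72) = (32 - 65)*0 = -33*0 = 0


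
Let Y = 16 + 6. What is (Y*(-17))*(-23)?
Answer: 8602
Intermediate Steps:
Y = 22
(Y*(-17))*(-23) = (22*(-17))*(-23) = -374*(-23) = 8602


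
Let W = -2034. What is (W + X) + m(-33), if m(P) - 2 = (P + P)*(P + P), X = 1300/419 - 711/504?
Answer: 54570035/23464 ≈ 2325.7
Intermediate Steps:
X = 39699/23464 (X = 1300*(1/419) - 711*1/504 = 1300/419 - 79/56 = 39699/23464 ≈ 1.6919)
m(P) = 2 + 4*P² (m(P) = 2 + (P + P)*(P + P) = 2 + (2*P)*(2*P) = 2 + 4*P²)
(W + X) + m(-33) = (-2034 + 39699/23464) + (2 + 4*(-33)²) = -47686077/23464 + (2 + 4*1089) = -47686077/23464 + (2 + 4356) = -47686077/23464 + 4358 = 54570035/23464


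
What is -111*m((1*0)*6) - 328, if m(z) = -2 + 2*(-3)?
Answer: 560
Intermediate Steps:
m(z) = -8 (m(z) = -2 - 6 = -8)
-111*m((1*0)*6) - 328 = -111*(-8) - 328 = 888 - 328 = 560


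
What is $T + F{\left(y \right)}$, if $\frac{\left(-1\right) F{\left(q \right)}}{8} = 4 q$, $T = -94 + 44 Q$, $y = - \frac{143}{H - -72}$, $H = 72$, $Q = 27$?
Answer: $\frac{10132}{9} \approx 1125.8$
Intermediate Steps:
$y = - \frac{143}{144}$ ($y = - \frac{143}{72 - -72} = - \frac{143}{72 + 72} = - \frac{143}{144} \approx -0.99306$)
$T = 1094$ ($T = -94 + 44 \cdot 27 = -94 + 1188 = 1094$)
$F{\left(q \right)} = - 32 q$ ($F{\left(q \right)} = - 8 \cdot 4 q = - 32 q$)
$T + F{\left(y \right)} = 1094 - - \frac{286}{9} = 1094 + \frac{286}{9} = \frac{10132}{9}$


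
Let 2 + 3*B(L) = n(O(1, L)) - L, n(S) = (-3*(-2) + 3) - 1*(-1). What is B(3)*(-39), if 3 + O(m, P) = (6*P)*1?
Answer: -65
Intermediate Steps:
O(m, P) = -3 + 6*P (O(m, P) = -3 + (6*P)*1 = -3 + 6*P)
n(S) = 10 (n(S) = (6 + 3) + 1 = 9 + 1 = 10)
B(L) = 8/3 - L/3 (B(L) = -2/3 + (10 - L)/3 = -2/3 + (10/3 - L/3) = 8/3 - L/3)
B(3)*(-39) = (8/3 - 1/3*3)*(-39) = (8/3 - 1)*(-39) = (5/3)*(-39) = -65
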